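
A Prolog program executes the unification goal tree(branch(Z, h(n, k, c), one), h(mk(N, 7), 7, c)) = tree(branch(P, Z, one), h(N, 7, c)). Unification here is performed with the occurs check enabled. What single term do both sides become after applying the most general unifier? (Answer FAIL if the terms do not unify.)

FAIL

Decompose tree/2: branch(Z, h(n, k, c), one) = branch(P, Z, one),  h(mk(N, 7), 7, c) = h(N, 7, c).
Decompose branch/3: Z = P,  h(n, k, c) = Z,  one = one.
Bind Z := P; substituting into the one remaining equation that mentions Z gives: h(n, k, c) = P.
Bind P := h(n, k, c); no other remaining equation mentions P. Substituting into the earlier binding gives Z := h(n, k, c).
Delete trivial equation one = one.
Decompose h/3: mk(N, 7) = N,  7 = 7,  c = c.
Occurs check fails: N occurs in mk(N, 7); the equation N = mk(N, 7) has no finite solution.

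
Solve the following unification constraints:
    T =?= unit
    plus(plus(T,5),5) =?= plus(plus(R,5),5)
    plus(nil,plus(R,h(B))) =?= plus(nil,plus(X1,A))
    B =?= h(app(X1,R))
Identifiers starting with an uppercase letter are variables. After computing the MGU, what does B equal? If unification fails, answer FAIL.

h(app(unit,unit))

Bind T := unit; substituting into the one remaining equation that mentions T gives: plus(plus(unit,5),5) =?= plus(plus(R,5),5).
Decompose plus/2: plus(unit,5) =?= plus(R,5),  5 =?= 5.
Decompose plus/2: unit =?= R,  5 =?= 5.
Bind R := unit; substituting into the 2 remaining equations that mention R gives: plus(nil,plus(unit,h(B))) =?= plus(nil,plus(X1,A)),  B =?= h(app(X1,unit)).
Delete trivial equation 5 =?= 5.
Delete trivial equation 5 =?= 5.
Decompose plus/2: nil =?= nil,  plus(unit,h(B)) =?= plus(X1,A).
Delete trivial equation nil =?= nil.
Decompose plus/2: unit =?= X1,  h(B) =?= A.
Bind X1 := unit; substituting into the one remaining equation that mentions X1 gives: B =?= h(app(unit,unit)).
Bind A := h(B); no other remaining equation mentions A.
Bind B := h(app(unit,unit)). Substituting into the earlier binding gives A := h(h(app(unit,unit))).
MGU = { T ↦ unit, R ↦ unit, X1 ↦ unit, A ↦ h(h(app(unit,unit))), B ↦ h(app(unit,unit)) }, so B ↦ h(app(unit,unit)).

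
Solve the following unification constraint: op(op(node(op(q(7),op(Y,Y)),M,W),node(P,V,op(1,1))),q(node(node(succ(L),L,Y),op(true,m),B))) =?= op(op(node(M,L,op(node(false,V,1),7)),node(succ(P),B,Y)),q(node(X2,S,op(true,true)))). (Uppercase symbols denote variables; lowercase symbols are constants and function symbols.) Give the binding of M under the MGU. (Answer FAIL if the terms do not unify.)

FAIL

Decompose op/2: op(node(op(q(7),op(Y,Y)),M,W),node(P,V,op(1,1))) =?= op(node(M,L,op(node(false,V,1),7)),node(succ(P),B,Y)),  q(node(node(succ(L),L,Y),op(true,m),B)) =?= q(node(X2,S,op(true,true))).
Decompose op/2: node(op(q(7),op(Y,Y)),M,W) =?= node(M,L,op(node(false,V,1),7)),  node(P,V,op(1,1)) =?= node(succ(P),B,Y).
Decompose node/3: op(q(7),op(Y,Y)) =?= M,  M =?= L,  W =?= op(node(false,V,1),7).
Bind M := op(q(7),op(Y,Y)); substituting into the one remaining equation that mentions M gives: op(q(7),op(Y,Y)) =?= L.
Bind L := op(q(7),op(Y,Y)); substituting into the one remaining equation that mentions L gives: q(node(node(succ(op(q(7),op(Y,Y))),op(q(7),op(Y,Y)),Y),op(true,m),B)) =?= q(node(X2,S,op(true,true))).
Bind W := op(node(false,V,1),7); no other remaining equation mentions W.
Decompose node/3: P =?= succ(P),  V =?= B,  op(1,1) =?= Y.
Occurs check fails: P occurs in succ(P); the equation P =?= succ(P) has no finite solution.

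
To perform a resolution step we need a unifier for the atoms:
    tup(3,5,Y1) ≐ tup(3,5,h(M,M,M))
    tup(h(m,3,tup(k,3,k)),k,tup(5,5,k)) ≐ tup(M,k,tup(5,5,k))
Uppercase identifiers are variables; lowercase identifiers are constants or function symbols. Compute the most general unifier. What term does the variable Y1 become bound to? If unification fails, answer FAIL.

Decompose tup/3: 3 ≐ 3,  5 ≐ 5,  Y1 ≐ h(M,M,M).
Delete trivial equation 3 ≐ 3.
Delete trivial equation 5 ≐ 5.
Bind Y1 := h(M,M,M); no other remaining equation mentions Y1.
Decompose tup/3: h(m,3,tup(k,3,k)) ≐ M,  k ≐ k,  tup(5,5,k) ≐ tup(5,5,k).
Bind M := h(m,3,tup(k,3,k)); no other remaining equation mentions M. Substituting into the earlier binding gives Y1 := h(h(m,3,tup(k,3,k)),h(m,3,tup(k,3,k)),h(m,3,tup(k,3,k))).
Delete trivial equation k ≐ k.
Delete trivial equation tup(5,5,k) ≐ tup(5,5,k).
MGU = { Y1 -> h(h(m,3,tup(k,3,k)),h(m,3,tup(k,3,k)),h(m,3,tup(k,3,k))), M -> h(m,3,tup(k,3,k)) }, so Y1 -> h(h(m,3,tup(k,3,k)),h(m,3,tup(k,3,k)),h(m,3,tup(k,3,k))).

h(h(m,3,tup(k,3,k)),h(m,3,tup(k,3,k)),h(m,3,tup(k,3,k)))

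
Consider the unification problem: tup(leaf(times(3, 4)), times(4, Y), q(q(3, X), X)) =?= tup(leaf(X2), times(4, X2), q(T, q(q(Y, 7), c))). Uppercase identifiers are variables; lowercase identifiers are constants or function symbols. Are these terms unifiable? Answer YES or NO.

YES

Decompose tup/3: leaf(times(3, 4)) =?= leaf(X2),  times(4, Y) =?= times(4, X2),  q(q(3, X), X) =?= q(T, q(q(Y, 7), c)).
Decompose leaf/1: times(3, 4) =?= X2.
Bind X2 := times(3, 4); substituting into the one remaining equation that mentions X2 gives: times(4, Y) =?= times(4, times(3, 4)).
Decompose times/2: 4 =?= 4,  Y =?= times(3, 4).
Delete trivial equation 4 =?= 4.
Bind Y := times(3, 4); substituting into the remaining equation gives: q(q(3, X), X) =?= q(T, q(q(times(3, 4), 7), c)).
Decompose q/2: q(3, X) =?= T,  X =?= q(q(times(3, 4), 7), c).
Bind T := q(3, X); no other remaining equation mentions T.
Bind X := q(q(times(3, 4), 7), c). Substituting into the earlier binding gives T := q(3, q(q(times(3, 4), 7), c)).
No equations remain and no clash or occurs-check failure arose, so a unifier exists.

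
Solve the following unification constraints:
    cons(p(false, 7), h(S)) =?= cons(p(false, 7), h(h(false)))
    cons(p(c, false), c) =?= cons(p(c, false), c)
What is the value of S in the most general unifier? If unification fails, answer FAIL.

Decompose cons/2: p(false, 7) =?= p(false, 7),  h(S) =?= h(h(false)).
Delete trivial equation p(false, 7) =?= p(false, 7).
Decompose h/1: S =?= h(false).
Bind S := h(false); no other remaining equation mentions S.
Delete trivial equation cons(p(c, false), c) =?= cons(p(c, false), c).
MGU = { S ↦ h(false) }, so S ↦ h(false).

h(false)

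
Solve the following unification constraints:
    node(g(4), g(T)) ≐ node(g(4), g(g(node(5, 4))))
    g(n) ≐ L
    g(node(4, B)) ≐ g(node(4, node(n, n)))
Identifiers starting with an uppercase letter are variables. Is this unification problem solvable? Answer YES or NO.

YES

Decompose node/2: g(4) ≐ g(4),  g(T) ≐ g(g(node(5, 4))).
Delete trivial equation g(4) ≐ g(4).
Decompose g/1: T ≐ g(node(5, 4)).
Bind T := g(node(5, 4)); no other remaining equation mentions T.
Bind L := g(n); no other remaining equation mentions L.
Decompose g/1: node(4, B) ≐ node(4, node(n, n)).
Decompose node/2: 4 ≐ 4,  B ≐ node(n, n).
Delete trivial equation 4 ≐ 4.
Bind B := node(n, n).
No equations remain and no clash or occurs-check failure arose, so a unifier exists.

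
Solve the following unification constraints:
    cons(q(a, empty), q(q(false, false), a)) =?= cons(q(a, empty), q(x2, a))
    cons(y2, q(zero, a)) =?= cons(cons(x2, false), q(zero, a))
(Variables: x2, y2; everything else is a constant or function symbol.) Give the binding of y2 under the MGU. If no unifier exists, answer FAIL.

cons(q(false, false), false)

Decompose cons/2: q(a, empty) =?= q(a, empty),  q(q(false, false), a) =?= q(x2, a).
Delete trivial equation q(a, empty) =?= q(a, empty).
Decompose q/2: q(false, false) =?= x2,  a =?= a.
Bind x2 := q(false, false); substituting into the one remaining equation that mentions x2 gives: cons(y2, q(zero, a)) =?= cons(cons(q(false, false), false), q(zero, a)).
Delete trivial equation a =?= a.
Decompose cons/2: y2 =?= cons(q(false, false), false),  q(zero, a) =?= q(zero, a).
Bind y2 := cons(q(false, false), false); no other remaining equation mentions y2.
Delete trivial equation q(zero, a) =?= q(zero, a).
MGU = { x2 ↦ q(false, false), y2 ↦ cons(q(false, false), false) }, so y2 ↦ cons(q(false, false), false).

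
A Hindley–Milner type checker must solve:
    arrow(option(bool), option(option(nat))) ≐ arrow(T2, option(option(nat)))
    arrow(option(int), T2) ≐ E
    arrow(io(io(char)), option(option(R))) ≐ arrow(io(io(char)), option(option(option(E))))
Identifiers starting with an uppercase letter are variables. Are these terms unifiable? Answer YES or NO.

YES

Decompose arrow/2: option(bool) ≐ T2,  option(option(nat)) ≐ option(option(nat)).
Bind T2 := option(bool); substituting into the one remaining equation that mentions T2 gives: arrow(option(int), option(bool)) ≐ E.
Delete trivial equation option(option(nat)) ≐ option(option(nat)).
Bind E := arrow(option(int), option(bool)); substituting into the remaining equation gives: arrow(io(io(char)), option(option(R))) ≐ arrow(io(io(char)), option(option(option(arrow(option(int), option(bool)))))).
Decompose arrow/2: io(io(char)) ≐ io(io(char)),  option(option(R)) ≐ option(option(option(arrow(option(int), option(bool))))).
Delete trivial equation io(io(char)) ≐ io(io(char)).
Decompose option/1: option(R) ≐ option(option(arrow(option(int), option(bool)))).
Decompose option/1: R ≐ option(arrow(option(int), option(bool))).
Bind R := option(arrow(option(int), option(bool))).
No equations remain and no clash or occurs-check failure arose, so a unifier exists.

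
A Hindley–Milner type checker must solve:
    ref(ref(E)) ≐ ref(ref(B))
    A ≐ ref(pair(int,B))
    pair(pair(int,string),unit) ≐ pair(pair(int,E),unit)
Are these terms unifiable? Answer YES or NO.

Decompose ref/1: ref(E) ≐ ref(B).
Decompose ref/1: E ≐ B.
Bind E := B; substituting into the one remaining equation that mentions E gives: pair(pair(int,string),unit) ≐ pair(pair(int,B),unit).
Bind A := ref(pair(int,B)); no other remaining equation mentions A.
Decompose pair/2: pair(int,string) ≐ pair(int,B),  unit ≐ unit.
Decompose pair/2: int ≐ int,  string ≐ B.
Delete trivial equation int ≐ int.
Bind B := string; no other remaining equation mentions B. Substituting into the earlier bindings gives E := string, A := ref(pair(int,string)).
Delete trivial equation unit ≐ unit.
No equations remain and no clash or occurs-check failure arose, so a unifier exists.

YES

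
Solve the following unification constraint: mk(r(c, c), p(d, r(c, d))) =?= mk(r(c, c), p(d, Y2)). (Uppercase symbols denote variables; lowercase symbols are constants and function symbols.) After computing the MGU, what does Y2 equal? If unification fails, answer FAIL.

r(c, d)

Decompose mk/2: r(c, c) =?= r(c, c),  p(d, r(c, d)) =?= p(d, Y2).
Delete trivial equation r(c, c) =?= r(c, c).
Decompose p/2: d =?= d,  r(c, d) =?= Y2.
Delete trivial equation d =?= d.
Bind Y2 := r(c, d).
MGU = { Y2 := r(c, d) }, so Y2 := r(c, d).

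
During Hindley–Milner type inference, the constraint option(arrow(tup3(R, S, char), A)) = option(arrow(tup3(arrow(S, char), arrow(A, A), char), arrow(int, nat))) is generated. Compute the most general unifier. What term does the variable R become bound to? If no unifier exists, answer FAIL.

Decompose option/1: arrow(tup3(R, S, char), A) = arrow(tup3(arrow(S, char), arrow(A, A), char), arrow(int, nat)).
Decompose arrow/2: tup3(R, S, char) = tup3(arrow(S, char), arrow(A, A), char),  A = arrow(int, nat).
Decompose tup3/3: R = arrow(S, char),  S = arrow(A, A),  char = char.
Bind R := arrow(S, char); no other remaining equation mentions R.
Bind S := arrow(A, A); no other remaining equation mentions S. Substituting into the earlier binding gives R := arrow(arrow(A, A), char).
Delete trivial equation char = char.
Bind A := arrow(int, nat). Substituting into the earlier bindings gives R := arrow(arrow(arrow(int, nat), arrow(int, nat)), char), S := arrow(arrow(int, nat), arrow(int, nat)).
MGU = { R ↦ arrow(arrow(arrow(int, nat), arrow(int, nat)), char), S ↦ arrow(arrow(int, nat), arrow(int, nat)), A ↦ arrow(int, nat) }, so R ↦ arrow(arrow(arrow(int, nat), arrow(int, nat)), char).

arrow(arrow(arrow(int, nat), arrow(int, nat)), char)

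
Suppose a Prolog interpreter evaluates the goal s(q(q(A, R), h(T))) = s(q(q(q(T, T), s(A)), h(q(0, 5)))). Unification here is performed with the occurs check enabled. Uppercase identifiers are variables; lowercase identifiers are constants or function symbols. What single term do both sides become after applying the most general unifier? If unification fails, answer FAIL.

s(q(q(q(q(0, 5), q(0, 5)), s(q(q(0, 5), q(0, 5)))), h(q(0, 5))))

Decompose s/1: q(q(A, R), h(T)) = q(q(q(T, T), s(A)), h(q(0, 5))).
Decompose q/2: q(A, R) = q(q(T, T), s(A)),  h(T) = h(q(0, 5)).
Decompose q/2: A = q(T, T),  R = s(A).
Bind A := q(T, T); substituting into the one remaining equation that mentions A gives: R = s(q(T, T)).
Bind R := s(q(T, T)); no other remaining equation mentions R.
Decompose h/1: T = q(0, 5).
Bind T := q(0, 5). Substituting into the earlier bindings gives A := q(q(0, 5), q(0, 5)), R := s(q(q(0, 5), q(0, 5))).
Applying the MGU to either side gives s(q(q(q(q(0, 5), q(0, 5)), s(q(q(0, 5), q(0, 5)))), h(q(0, 5)))).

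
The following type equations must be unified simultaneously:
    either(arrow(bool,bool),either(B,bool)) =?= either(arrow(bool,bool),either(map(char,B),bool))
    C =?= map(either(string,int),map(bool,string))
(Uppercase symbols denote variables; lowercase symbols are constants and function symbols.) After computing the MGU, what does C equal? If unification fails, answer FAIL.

Decompose either/2: arrow(bool,bool) =?= arrow(bool,bool),  either(B,bool) =?= either(map(char,B),bool).
Delete trivial equation arrow(bool,bool) =?= arrow(bool,bool).
Decompose either/2: B =?= map(char,B),  bool =?= bool.
Occurs check fails: B occurs in map(char,B); the equation B =?= map(char,B) has no finite solution.

FAIL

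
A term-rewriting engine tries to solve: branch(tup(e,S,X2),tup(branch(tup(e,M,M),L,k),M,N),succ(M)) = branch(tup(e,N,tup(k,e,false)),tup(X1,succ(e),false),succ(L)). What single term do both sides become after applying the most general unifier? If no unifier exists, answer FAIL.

branch(tup(e,false,tup(k,e,false)),tup(branch(tup(e,succ(e),succ(e)),succ(e),k),succ(e),false),succ(succ(e)))

Decompose branch/3: tup(e,S,X2) = tup(e,N,tup(k,e,false)),  tup(branch(tup(e,M,M),L,k),M,N) = tup(X1,succ(e),false),  succ(M) = succ(L).
Decompose tup/3: e = e,  S = N,  X2 = tup(k,e,false).
Delete trivial equation e = e.
Bind S := N; no other remaining equation mentions S.
Bind X2 := tup(k,e,false); no other remaining equation mentions X2.
Decompose tup/3: branch(tup(e,M,M),L,k) = X1,  M = succ(e),  N = false.
Bind X1 := branch(tup(e,M,M),L,k); no other remaining equation mentions X1.
Bind M := succ(e); substituting into the one remaining equation that mentions M gives: succ(succ(e)) = succ(L). Substituting into the earlier binding gives X1 := branch(tup(e,succ(e),succ(e)),L,k).
Bind N := false; no other remaining equation mentions N. Substituting into the earlier binding gives S := false.
Decompose succ/1: succ(e) = L.
Bind L := succ(e). Substituting into the earlier binding gives X1 := branch(tup(e,succ(e),succ(e)),succ(e),k).
Applying the MGU to either side gives branch(tup(e,false,tup(k,e,false)),tup(branch(tup(e,succ(e),succ(e)),succ(e),k),succ(e),false),succ(succ(e))).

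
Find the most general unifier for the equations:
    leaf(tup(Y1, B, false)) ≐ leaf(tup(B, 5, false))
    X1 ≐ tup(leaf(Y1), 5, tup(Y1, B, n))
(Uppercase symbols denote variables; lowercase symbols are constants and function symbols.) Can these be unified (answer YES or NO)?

YES

Decompose leaf/1: tup(Y1, B, false) ≐ tup(B, 5, false).
Decompose tup/3: Y1 ≐ B,  B ≐ 5,  false ≐ false.
Bind Y1 := B; substituting into the one remaining equation that mentions Y1 gives: X1 ≐ tup(leaf(B), 5, tup(B, B, n)).
Bind B := 5; substituting into the one remaining equation that mentions B gives: X1 ≐ tup(leaf(5), 5, tup(5, 5, n)). Substituting into the earlier binding gives Y1 := 5.
Delete trivial equation false ≐ false.
Bind X1 := tup(leaf(5), 5, tup(5, 5, n)).
No equations remain and no clash or occurs-check failure arose, so a unifier exists.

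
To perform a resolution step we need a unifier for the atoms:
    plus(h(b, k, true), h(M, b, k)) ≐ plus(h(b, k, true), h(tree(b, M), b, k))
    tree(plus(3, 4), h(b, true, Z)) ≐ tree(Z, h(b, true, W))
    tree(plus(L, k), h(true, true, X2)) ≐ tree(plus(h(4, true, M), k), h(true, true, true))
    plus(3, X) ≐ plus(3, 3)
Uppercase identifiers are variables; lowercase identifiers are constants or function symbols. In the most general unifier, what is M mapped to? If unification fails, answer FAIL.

Decompose plus/2: h(b, k, true) ≐ h(b, k, true),  h(M, b, k) ≐ h(tree(b, M), b, k).
Delete trivial equation h(b, k, true) ≐ h(b, k, true).
Decompose h/3: M ≐ tree(b, M),  b ≐ b,  k ≐ k.
Occurs check fails: M occurs in tree(b, M); the equation M ≐ tree(b, M) has no finite solution.

FAIL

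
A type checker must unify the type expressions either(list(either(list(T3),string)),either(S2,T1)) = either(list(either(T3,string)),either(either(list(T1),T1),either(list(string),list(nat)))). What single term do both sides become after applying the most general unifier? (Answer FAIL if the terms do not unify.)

Decompose either/2: list(either(list(T3),string)) = list(either(T3,string)),  either(S2,T1) = either(either(list(T1),T1),either(list(string),list(nat))).
Decompose list/1: either(list(T3),string) = either(T3,string).
Decompose either/2: list(T3) = T3,  string = string.
Occurs check fails: T3 occurs in list(T3); the equation T3 = list(T3) has no finite solution.

FAIL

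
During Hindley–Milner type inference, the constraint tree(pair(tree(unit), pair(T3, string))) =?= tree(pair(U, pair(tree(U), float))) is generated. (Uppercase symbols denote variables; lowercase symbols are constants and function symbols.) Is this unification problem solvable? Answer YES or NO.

NO

Decompose tree/1: pair(tree(unit), pair(T3, string)) =?= pair(U, pair(tree(U), float)).
Decompose pair/2: tree(unit) =?= U,  pair(T3, string) =?= pair(tree(U), float).
Bind U := tree(unit); substituting into the remaining equation gives: pair(T3, string) =?= pair(tree(tree(unit)), float).
Decompose pair/2: T3 =?= tree(tree(unit)),  string =?= float.
Bind T3 := tree(tree(unit)); no other remaining equation mentions T3.
Clash: constants string and float differ; no unifier exists.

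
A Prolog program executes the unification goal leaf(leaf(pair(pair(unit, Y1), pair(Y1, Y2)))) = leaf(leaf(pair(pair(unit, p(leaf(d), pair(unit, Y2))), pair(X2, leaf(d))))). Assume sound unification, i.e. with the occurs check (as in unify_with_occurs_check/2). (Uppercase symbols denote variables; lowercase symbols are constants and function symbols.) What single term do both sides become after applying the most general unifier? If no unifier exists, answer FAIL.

leaf(leaf(pair(pair(unit, p(leaf(d), pair(unit, leaf(d)))), pair(p(leaf(d), pair(unit, leaf(d))), leaf(d)))))

Decompose leaf/1: leaf(pair(pair(unit, Y1), pair(Y1, Y2))) = leaf(pair(pair(unit, p(leaf(d), pair(unit, Y2))), pair(X2, leaf(d)))).
Decompose leaf/1: pair(pair(unit, Y1), pair(Y1, Y2)) = pair(pair(unit, p(leaf(d), pair(unit, Y2))), pair(X2, leaf(d))).
Decompose pair/2: pair(unit, Y1) = pair(unit, p(leaf(d), pair(unit, Y2))),  pair(Y1, Y2) = pair(X2, leaf(d)).
Decompose pair/2: unit = unit,  Y1 = p(leaf(d), pair(unit, Y2)).
Delete trivial equation unit = unit.
Bind Y1 := p(leaf(d), pair(unit, Y2)); substituting into the remaining equation gives: pair(p(leaf(d), pair(unit, Y2)), Y2) = pair(X2, leaf(d)).
Decompose pair/2: p(leaf(d), pair(unit, Y2)) = X2,  Y2 = leaf(d).
Bind X2 := p(leaf(d), pair(unit, Y2)); no other remaining equation mentions X2.
Bind Y2 := leaf(d). Substituting into the earlier bindings gives Y1 := p(leaf(d), pair(unit, leaf(d))), X2 := p(leaf(d), pair(unit, leaf(d))).
Applying the MGU to either side gives leaf(leaf(pair(pair(unit, p(leaf(d), pair(unit, leaf(d)))), pair(p(leaf(d), pair(unit, leaf(d))), leaf(d))))).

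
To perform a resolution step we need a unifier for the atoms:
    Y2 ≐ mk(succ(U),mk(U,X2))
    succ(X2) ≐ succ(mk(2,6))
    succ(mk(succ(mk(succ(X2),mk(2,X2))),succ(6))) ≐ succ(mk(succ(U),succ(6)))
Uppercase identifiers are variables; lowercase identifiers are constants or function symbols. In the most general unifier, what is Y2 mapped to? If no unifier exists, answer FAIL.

mk(succ(mk(succ(mk(2,6)),mk(2,mk(2,6)))),mk(mk(succ(mk(2,6)),mk(2,mk(2,6))),mk(2,6)))

Bind Y2 := mk(succ(U),mk(U,X2)); no other remaining equation mentions Y2.
Decompose succ/1: X2 ≐ mk(2,6).
Bind X2 := mk(2,6); substituting into the remaining equation gives: succ(mk(succ(mk(succ(mk(2,6)),mk(2,mk(2,6)))),succ(6))) ≐ succ(mk(succ(U),succ(6))). Substituting into the earlier binding gives Y2 := mk(succ(U),mk(U,mk(2,6))).
Decompose succ/1: mk(succ(mk(succ(mk(2,6)),mk(2,mk(2,6)))),succ(6)) ≐ mk(succ(U),succ(6)).
Decompose mk/2: succ(mk(succ(mk(2,6)),mk(2,mk(2,6)))) ≐ succ(U),  succ(6) ≐ succ(6).
Decompose succ/1: mk(succ(mk(2,6)),mk(2,mk(2,6))) ≐ U.
Bind U := mk(succ(mk(2,6)),mk(2,mk(2,6))); no other remaining equation mentions U. Substituting into the earlier binding gives Y2 := mk(succ(mk(succ(mk(2,6)),mk(2,mk(2,6)))),mk(mk(succ(mk(2,6)),mk(2,mk(2,6))),mk(2,6))).
Delete trivial equation succ(6) ≐ succ(6).
MGU = { Y2 ↦ mk(succ(mk(succ(mk(2,6)),mk(2,mk(2,6)))),mk(mk(succ(mk(2,6)),mk(2,mk(2,6))),mk(2,6))), X2 ↦ mk(2,6), U ↦ mk(succ(mk(2,6)),mk(2,mk(2,6))) }, so Y2 ↦ mk(succ(mk(succ(mk(2,6)),mk(2,mk(2,6)))),mk(mk(succ(mk(2,6)),mk(2,mk(2,6))),mk(2,6))).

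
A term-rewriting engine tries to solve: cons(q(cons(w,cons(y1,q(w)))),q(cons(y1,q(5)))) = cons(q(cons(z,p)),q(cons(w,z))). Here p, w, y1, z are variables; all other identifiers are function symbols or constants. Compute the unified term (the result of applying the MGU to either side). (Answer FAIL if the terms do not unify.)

cons(q(cons(q(5),cons(q(5),q(q(5))))),q(cons(q(5),q(5))))

Decompose cons/2: q(cons(w,cons(y1,q(w)))) = q(cons(z,p)),  q(cons(y1,q(5))) = q(cons(w,z)).
Decompose q/1: cons(w,cons(y1,q(w))) = cons(z,p).
Decompose cons/2: w = z,  cons(y1,q(w)) = p.
Bind w := z; substituting into the remaining equations gives: cons(y1,q(z)) = p,  q(cons(y1,q(5))) = q(cons(z,z)).
Bind p := cons(y1,q(z)); no other remaining equation mentions p.
Decompose q/1: cons(y1,q(5)) = cons(z,z).
Decompose cons/2: y1 = z,  q(5) = z.
Bind y1 := z; no other remaining equation mentions y1. Substituting into the earlier binding gives p := cons(z,q(z)).
Bind z := q(5). Substituting into the earlier bindings gives w := q(5), p := cons(q(5),q(q(5))), y1 := q(5).
Applying the MGU to either side gives cons(q(cons(q(5),cons(q(5),q(q(5))))),q(cons(q(5),q(5)))).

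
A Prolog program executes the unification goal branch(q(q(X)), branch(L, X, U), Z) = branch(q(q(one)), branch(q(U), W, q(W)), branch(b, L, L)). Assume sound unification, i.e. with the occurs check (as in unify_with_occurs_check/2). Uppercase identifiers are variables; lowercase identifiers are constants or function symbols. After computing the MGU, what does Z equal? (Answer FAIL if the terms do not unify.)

Decompose branch/3: q(q(X)) = q(q(one)),  branch(L, X, U) = branch(q(U), W, q(W)),  Z = branch(b, L, L).
Decompose q/1: q(X) = q(one).
Decompose q/1: X = one.
Bind X := one; substituting into the one remaining equation that mentions X gives: branch(L, one, U) = branch(q(U), W, q(W)).
Decompose branch/3: L = q(U),  one = W,  U = q(W).
Bind L := q(U); substituting into the one remaining equation that mentions L gives: Z = branch(b, q(U), q(U)).
Bind W := one; substituting into the one remaining equation that mentions W gives: U = q(one).
Bind U := q(one); substituting into the remaining equation gives: Z = branch(b, q(q(one)), q(q(one))). Substituting into the earlier binding gives L := q(q(one)).
Bind Z := branch(b, q(q(one)), q(q(one))).
MGU = { X ↦ one, L ↦ q(q(one)), W ↦ one, U ↦ q(one), Z ↦ branch(b, q(q(one)), q(q(one))) }, so Z ↦ branch(b, q(q(one)), q(q(one))).

branch(b, q(q(one)), q(q(one)))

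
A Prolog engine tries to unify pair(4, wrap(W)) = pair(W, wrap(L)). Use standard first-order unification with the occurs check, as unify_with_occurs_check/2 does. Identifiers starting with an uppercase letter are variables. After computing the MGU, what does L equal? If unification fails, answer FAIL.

Decompose pair/2: 4 = W,  wrap(W) = wrap(L).
Bind W := 4; substituting into the remaining equation gives: wrap(4) = wrap(L).
Decompose wrap/1: 4 = L.
Bind L := 4.
MGU = { W -> 4, L -> 4 }, so L -> 4.

4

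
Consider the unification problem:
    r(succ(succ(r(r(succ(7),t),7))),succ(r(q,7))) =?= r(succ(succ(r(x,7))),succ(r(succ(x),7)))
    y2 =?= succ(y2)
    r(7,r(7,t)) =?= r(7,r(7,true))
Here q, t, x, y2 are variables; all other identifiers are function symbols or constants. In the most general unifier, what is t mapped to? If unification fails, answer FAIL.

Decompose r/2: succ(succ(r(r(succ(7),t),7))) =?= succ(succ(r(x,7))),  succ(r(q,7)) =?= succ(r(succ(x),7)).
Decompose succ/1: succ(r(r(succ(7),t),7)) =?= succ(r(x,7)).
Decompose succ/1: r(r(succ(7),t),7) =?= r(x,7).
Decompose r/2: r(succ(7),t) =?= x,  7 =?= 7.
Bind x := r(succ(7),t); substituting into the one remaining equation that mentions x gives: succ(r(q,7)) =?= succ(r(succ(r(succ(7),t)),7)).
Delete trivial equation 7 =?= 7.
Decompose succ/1: r(q,7) =?= r(succ(r(succ(7),t)),7).
Decompose r/2: q =?= succ(r(succ(7),t)),  7 =?= 7.
Bind q := succ(r(succ(7),t)); no other remaining equation mentions q.
Delete trivial equation 7 =?= 7.
Occurs check fails: y2 occurs in succ(y2); the equation y2 =?= succ(y2) has no finite solution.

FAIL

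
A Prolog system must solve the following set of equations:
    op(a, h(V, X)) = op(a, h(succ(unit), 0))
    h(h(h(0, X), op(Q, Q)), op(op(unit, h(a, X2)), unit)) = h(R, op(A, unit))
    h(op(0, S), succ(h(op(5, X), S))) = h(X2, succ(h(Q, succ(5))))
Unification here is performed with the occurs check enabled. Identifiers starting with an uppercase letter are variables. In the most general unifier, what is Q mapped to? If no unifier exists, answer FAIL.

op(5, 0)

Decompose op/2: a = a,  h(V, X) = h(succ(unit), 0).
Delete trivial equation a = a.
Decompose h/2: V = succ(unit),  X = 0.
Bind V := succ(unit); no other remaining equation mentions V.
Bind X := 0; substituting into the remaining equations gives: h(h(h(0, 0), op(Q, Q)), op(op(unit, h(a, X2)), unit)) = h(R, op(A, unit)),  h(op(0, S), succ(h(op(5, 0), S))) = h(X2, succ(h(Q, succ(5)))).
Decompose h/2: h(h(0, 0), op(Q, Q)) = R,  op(op(unit, h(a, X2)), unit) = op(A, unit).
Bind R := h(h(0, 0), op(Q, Q)); no other remaining equation mentions R.
Decompose op/2: op(unit, h(a, X2)) = A,  unit = unit.
Bind A := op(unit, h(a, X2)); no other remaining equation mentions A.
Delete trivial equation unit = unit.
Decompose h/2: op(0, S) = X2,  succ(h(op(5, 0), S)) = succ(h(Q, succ(5))).
Bind X2 := op(0, S); no other remaining equation mentions X2. Substituting into the earlier binding gives A := op(unit, h(a, op(0, S))).
Decompose succ/1: h(op(5, 0), S) = h(Q, succ(5)).
Decompose h/2: op(5, 0) = Q,  S = succ(5).
Bind Q := op(5, 0); no other remaining equation mentions Q. Substituting into the earlier binding gives R := h(h(0, 0), op(op(5, 0), op(5, 0))).
Bind S := succ(5). Substituting into the earlier bindings gives A := op(unit, h(a, op(0, succ(5)))), X2 := op(0, succ(5)).
MGU = { V -> succ(unit), X -> 0, R -> h(h(0, 0), op(op(5, 0), op(5, 0))), A -> op(unit, h(a, op(0, succ(5)))), X2 -> op(0, succ(5)), Q -> op(5, 0), S -> succ(5) }, so Q -> op(5, 0).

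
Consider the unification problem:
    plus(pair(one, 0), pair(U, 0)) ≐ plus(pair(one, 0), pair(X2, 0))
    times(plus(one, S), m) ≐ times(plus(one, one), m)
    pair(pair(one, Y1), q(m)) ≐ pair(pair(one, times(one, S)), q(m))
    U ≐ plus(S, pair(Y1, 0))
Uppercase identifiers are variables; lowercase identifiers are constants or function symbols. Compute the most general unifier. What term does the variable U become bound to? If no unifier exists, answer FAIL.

plus(one, pair(times(one, one), 0))

Decompose plus/2: pair(one, 0) ≐ pair(one, 0),  pair(U, 0) ≐ pair(X2, 0).
Delete trivial equation pair(one, 0) ≐ pair(one, 0).
Decompose pair/2: U ≐ X2,  0 ≐ 0.
Bind U := X2; substituting into the one remaining equation that mentions U gives: X2 ≐ plus(S, pair(Y1, 0)).
Delete trivial equation 0 ≐ 0.
Decompose times/2: plus(one, S) ≐ plus(one, one),  m ≐ m.
Decompose plus/2: one ≐ one,  S ≐ one.
Delete trivial equation one ≐ one.
Bind S := one; substituting into the 2 remaining equations that mention S gives: pair(pair(one, Y1), q(m)) ≐ pair(pair(one, times(one, one)), q(m)),  X2 ≐ plus(one, pair(Y1, 0)).
Delete trivial equation m ≐ m.
Decompose pair/2: pair(one, Y1) ≐ pair(one, times(one, one)),  q(m) ≐ q(m).
Decompose pair/2: one ≐ one,  Y1 ≐ times(one, one).
Delete trivial equation one ≐ one.
Bind Y1 := times(one, one); substituting into the one remaining equation that mentions Y1 gives: X2 ≐ plus(one, pair(times(one, one), 0)).
Delete trivial equation q(m) ≐ q(m).
Bind X2 := plus(one, pair(times(one, one), 0)). Substituting into the earlier binding gives U := plus(one, pair(times(one, one), 0)).
MGU = { U -> plus(one, pair(times(one, one), 0)), S -> one, Y1 -> times(one, one), X2 -> plus(one, pair(times(one, one), 0)) }, so U -> plus(one, pair(times(one, one), 0)).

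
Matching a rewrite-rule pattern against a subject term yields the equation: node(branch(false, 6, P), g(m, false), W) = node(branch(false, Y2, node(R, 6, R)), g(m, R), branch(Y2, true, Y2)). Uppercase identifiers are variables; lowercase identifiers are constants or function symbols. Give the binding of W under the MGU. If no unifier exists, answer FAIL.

branch(6, true, 6)

Decompose node/3: branch(false, 6, P) = branch(false, Y2, node(R, 6, R)),  g(m, false) = g(m, R),  W = branch(Y2, true, Y2).
Decompose branch/3: false = false,  6 = Y2,  P = node(R, 6, R).
Delete trivial equation false = false.
Bind Y2 := 6; substituting into the one remaining equation that mentions Y2 gives: W = branch(6, true, 6).
Bind P := node(R, 6, R); no other remaining equation mentions P.
Decompose g/2: m = m,  false = R.
Delete trivial equation m = m.
Bind R := false; no other remaining equation mentions R. Substituting into the earlier binding gives P := node(false, 6, false).
Bind W := branch(6, true, 6).
MGU = { Y2 -> 6, P -> node(false, 6, false), R -> false, W -> branch(6, true, 6) }, so W -> branch(6, true, 6).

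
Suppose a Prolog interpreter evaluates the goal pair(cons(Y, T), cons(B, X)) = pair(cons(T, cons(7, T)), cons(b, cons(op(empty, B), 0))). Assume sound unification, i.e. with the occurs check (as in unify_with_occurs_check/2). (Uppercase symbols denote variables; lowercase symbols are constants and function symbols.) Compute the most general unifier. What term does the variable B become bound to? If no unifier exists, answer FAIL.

Decompose pair/2: cons(Y, T) = cons(T, cons(7, T)),  cons(B, X) = cons(b, cons(op(empty, B), 0)).
Decompose cons/2: Y = T,  T = cons(7, T).
Bind Y := T; no other remaining equation mentions Y.
Occurs check fails: T occurs in cons(7, T); the equation T = cons(7, T) has no finite solution.

FAIL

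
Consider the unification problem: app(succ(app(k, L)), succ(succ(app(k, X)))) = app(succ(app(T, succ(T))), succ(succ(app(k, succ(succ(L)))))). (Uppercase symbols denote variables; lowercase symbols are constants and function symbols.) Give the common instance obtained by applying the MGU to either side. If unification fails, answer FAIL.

Decompose app/2: succ(app(k, L)) = succ(app(T, succ(T))),  succ(succ(app(k, X))) = succ(succ(app(k, succ(succ(L))))).
Decompose succ/1: app(k, L) = app(T, succ(T)).
Decompose app/2: k = T,  L = succ(T).
Bind T := k; substituting into the one remaining equation that mentions T gives: L = succ(k).
Bind L := succ(k); substituting into the remaining equation gives: succ(succ(app(k, X))) = succ(succ(app(k, succ(succ(succ(k)))))).
Decompose succ/1: succ(app(k, X)) = succ(app(k, succ(succ(succ(k))))).
Decompose succ/1: app(k, X) = app(k, succ(succ(succ(k)))).
Decompose app/2: k = k,  X = succ(succ(succ(k))).
Delete trivial equation k = k.
Bind X := succ(succ(succ(k))).
Applying the MGU to either side gives app(succ(app(k, succ(k))), succ(succ(app(k, succ(succ(succ(k))))))).

app(succ(app(k, succ(k))), succ(succ(app(k, succ(succ(succ(k)))))))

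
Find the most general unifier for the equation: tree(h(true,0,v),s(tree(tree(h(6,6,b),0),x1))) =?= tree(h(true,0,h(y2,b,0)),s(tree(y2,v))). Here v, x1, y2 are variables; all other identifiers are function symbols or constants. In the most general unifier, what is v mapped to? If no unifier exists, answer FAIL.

h(tree(h(6,6,b),0),b,0)

Decompose tree/2: h(true,0,v) =?= h(true,0,h(y2,b,0)),  s(tree(tree(h(6,6,b),0),x1)) =?= s(tree(y2,v)).
Decompose h/3: true =?= true,  0 =?= 0,  v =?= h(y2,b,0).
Delete trivial equation true =?= true.
Delete trivial equation 0 =?= 0.
Bind v := h(y2,b,0); substituting into the remaining equation gives: s(tree(tree(h(6,6,b),0),x1)) =?= s(tree(y2,h(y2,b,0))).
Decompose s/1: tree(tree(h(6,6,b),0),x1) =?= tree(y2,h(y2,b,0)).
Decompose tree/2: tree(h(6,6,b),0) =?= y2,  x1 =?= h(y2,b,0).
Bind y2 := tree(h(6,6,b),0); substituting into the remaining equation gives: x1 =?= h(tree(h(6,6,b),0),b,0). Substituting into the earlier binding gives v := h(tree(h(6,6,b),0),b,0).
Bind x1 := h(tree(h(6,6,b),0),b,0).
MGU = { v ↦ h(tree(h(6,6,b),0),b,0), y2 ↦ tree(h(6,6,b),0), x1 ↦ h(tree(h(6,6,b),0),b,0) }, so v ↦ h(tree(h(6,6,b),0),b,0).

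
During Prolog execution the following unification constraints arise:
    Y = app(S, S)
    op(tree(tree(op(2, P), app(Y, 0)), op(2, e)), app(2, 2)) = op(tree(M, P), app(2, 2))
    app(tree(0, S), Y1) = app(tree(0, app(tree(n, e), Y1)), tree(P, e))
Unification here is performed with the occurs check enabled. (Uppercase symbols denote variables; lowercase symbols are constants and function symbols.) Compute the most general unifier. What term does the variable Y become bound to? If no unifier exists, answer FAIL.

app(app(tree(n, e), tree(op(2, e), e)), app(tree(n, e), tree(op(2, e), e)))

Bind Y := app(S, S); substituting into the one remaining equation that mentions Y gives: op(tree(tree(op(2, P), app(app(S, S), 0)), op(2, e)), app(2, 2)) = op(tree(M, P), app(2, 2)).
Decompose op/2: tree(tree(op(2, P), app(app(S, S), 0)), op(2, e)) = tree(M, P),  app(2, 2) = app(2, 2).
Decompose tree/2: tree(op(2, P), app(app(S, S), 0)) = M,  op(2, e) = P.
Bind M := tree(op(2, P), app(app(S, S), 0)); no other remaining equation mentions M.
Bind P := op(2, e); substituting into the one remaining equation that mentions P gives: app(tree(0, S), Y1) = app(tree(0, app(tree(n, e), Y1)), tree(op(2, e), e)). Substituting into the earlier binding gives M := tree(op(2, op(2, e)), app(app(S, S), 0)).
Delete trivial equation app(2, 2) = app(2, 2).
Decompose app/2: tree(0, S) = tree(0, app(tree(n, e), Y1)),  Y1 = tree(op(2, e), e).
Decompose tree/2: 0 = 0,  S = app(tree(n, e), Y1).
Delete trivial equation 0 = 0.
Bind S := app(tree(n, e), Y1); no other remaining equation mentions S. Substituting into the earlier bindings gives Y := app(app(tree(n, e), Y1), app(tree(n, e), Y1)), M := tree(op(2, op(2, e)), app(app(app(tree(n, e), Y1), app(tree(n, e), Y1)), 0)).
Bind Y1 := tree(op(2, e), e). Substituting into the earlier bindings gives Y := app(app(tree(n, e), tree(op(2, e), e)), app(tree(n, e), tree(op(2, e), e))), M := tree(op(2, op(2, e)), app(app(app(tree(n, e), tree(op(2, e), e)), app(tree(n, e), tree(op(2, e), e))), 0)), S := app(tree(n, e), tree(op(2, e), e)).
MGU = { Y -> app(app(tree(n, e), tree(op(2, e), e)), app(tree(n, e), tree(op(2, e), e))), M -> tree(op(2, op(2, e)), app(app(app(tree(n, e), tree(op(2, e), e)), app(tree(n, e), tree(op(2, e), e))), 0)), P -> op(2, e), S -> app(tree(n, e), tree(op(2, e), e)), Y1 -> tree(op(2, e), e) }, so Y -> app(app(tree(n, e), tree(op(2, e), e)), app(tree(n, e), tree(op(2, e), e))).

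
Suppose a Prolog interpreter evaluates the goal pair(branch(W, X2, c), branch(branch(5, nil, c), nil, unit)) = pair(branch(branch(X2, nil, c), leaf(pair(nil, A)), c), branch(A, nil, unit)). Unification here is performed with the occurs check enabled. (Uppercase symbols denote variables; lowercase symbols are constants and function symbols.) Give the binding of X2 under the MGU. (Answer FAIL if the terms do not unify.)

Decompose pair/2: branch(W, X2, c) = branch(branch(X2, nil, c), leaf(pair(nil, A)), c),  branch(branch(5, nil, c), nil, unit) = branch(A, nil, unit).
Decompose branch/3: W = branch(X2, nil, c),  X2 = leaf(pair(nil, A)),  c = c.
Bind W := branch(X2, nil, c); no other remaining equation mentions W.
Bind X2 := leaf(pair(nil, A)); no other remaining equation mentions X2. Substituting into the earlier binding gives W := branch(leaf(pair(nil, A)), nil, c).
Delete trivial equation c = c.
Decompose branch/3: branch(5, nil, c) = A,  nil = nil,  unit = unit.
Bind A := branch(5, nil, c); no other remaining equation mentions A. Substituting into the earlier bindings gives W := branch(leaf(pair(nil, branch(5, nil, c))), nil, c), X2 := leaf(pair(nil, branch(5, nil, c))).
Delete trivial equation nil = nil.
Delete trivial equation unit = unit.
MGU = { W -> branch(leaf(pair(nil, branch(5, nil, c))), nil, c), X2 -> leaf(pair(nil, branch(5, nil, c))), A -> branch(5, nil, c) }, so X2 -> leaf(pair(nil, branch(5, nil, c))).

leaf(pair(nil, branch(5, nil, c)))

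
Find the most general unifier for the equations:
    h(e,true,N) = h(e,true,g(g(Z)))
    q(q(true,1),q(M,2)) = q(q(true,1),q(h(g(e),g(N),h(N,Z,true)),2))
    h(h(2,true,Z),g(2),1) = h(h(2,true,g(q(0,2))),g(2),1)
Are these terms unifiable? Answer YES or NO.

YES

Decompose h/3: e = e,  true = true,  N = g(g(Z)).
Delete trivial equation e = e.
Delete trivial equation true = true.
Bind N := g(g(Z)); substituting into the one remaining equation that mentions N gives: q(q(true,1),q(M,2)) = q(q(true,1),q(h(g(e),g(g(g(Z))),h(g(g(Z)),Z,true)),2)).
Decompose q/2: q(true,1) = q(true,1),  q(M,2) = q(h(g(e),g(g(g(Z))),h(g(g(Z)),Z,true)),2).
Delete trivial equation q(true,1) = q(true,1).
Decompose q/2: M = h(g(e),g(g(g(Z))),h(g(g(Z)),Z,true)),  2 = 2.
Bind M := h(g(e),g(g(g(Z))),h(g(g(Z)),Z,true)); no other remaining equation mentions M.
Delete trivial equation 2 = 2.
Decompose h/3: h(2,true,Z) = h(2,true,g(q(0,2))),  g(2) = g(2),  1 = 1.
Decompose h/3: 2 = 2,  true = true,  Z = g(q(0,2)).
Delete trivial equation 2 = 2.
Delete trivial equation true = true.
Bind Z := g(q(0,2)); no other remaining equation mentions Z. Substituting into the earlier bindings gives N := g(g(g(q(0,2)))), M := h(g(e),g(g(g(g(q(0,2))))),h(g(g(g(q(0,2)))),g(q(0,2)),true)).
Delete trivial equation g(2) = g(2).
Delete trivial equation 1 = 1.
No equations remain and no clash or occurs-check failure arose, so a unifier exists.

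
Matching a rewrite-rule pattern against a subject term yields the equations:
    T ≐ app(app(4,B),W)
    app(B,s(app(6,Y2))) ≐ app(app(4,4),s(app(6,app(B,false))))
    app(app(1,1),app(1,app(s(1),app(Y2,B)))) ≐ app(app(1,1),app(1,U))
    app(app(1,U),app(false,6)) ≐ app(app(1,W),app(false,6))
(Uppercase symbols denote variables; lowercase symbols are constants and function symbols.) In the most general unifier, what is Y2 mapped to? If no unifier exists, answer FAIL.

app(app(4,4),false)

Bind T := app(app(4,B),W); no other remaining equation mentions T.
Decompose app/2: B ≐ app(4,4),  s(app(6,Y2)) ≐ s(app(6,app(B,false))).
Bind B := app(4,4); substituting into the 2 remaining equations that mention B gives: s(app(6,Y2)) ≐ s(app(6,app(app(4,4),false))),  app(app(1,1),app(1,app(s(1),app(Y2,app(4,4))))) ≐ app(app(1,1),app(1,U)). Substituting into the earlier binding gives T := app(app(4,app(4,4)),W).
Decompose s/1: app(6,Y2) ≐ app(6,app(app(4,4),false)).
Decompose app/2: 6 ≐ 6,  Y2 ≐ app(app(4,4),false).
Delete trivial equation 6 ≐ 6.
Bind Y2 := app(app(4,4),false); substituting into the one remaining equation that mentions Y2 gives: app(app(1,1),app(1,app(s(1),app(app(app(4,4),false),app(4,4))))) ≐ app(app(1,1),app(1,U)).
Decompose app/2: app(1,1) ≐ app(1,1),  app(1,app(s(1),app(app(app(4,4),false),app(4,4)))) ≐ app(1,U).
Delete trivial equation app(1,1) ≐ app(1,1).
Decompose app/2: 1 ≐ 1,  app(s(1),app(app(app(4,4),false),app(4,4))) ≐ U.
Delete trivial equation 1 ≐ 1.
Bind U := app(s(1),app(app(app(4,4),false),app(4,4))); substituting into the remaining equation gives: app(app(1,app(s(1),app(app(app(4,4),false),app(4,4)))),app(false,6)) ≐ app(app(1,W),app(false,6)).
Decompose app/2: app(1,app(s(1),app(app(app(4,4),false),app(4,4)))) ≐ app(1,W),  app(false,6) ≐ app(false,6).
Decompose app/2: 1 ≐ 1,  app(s(1),app(app(app(4,4),false),app(4,4))) ≐ W.
Delete trivial equation 1 ≐ 1.
Bind W := app(s(1),app(app(app(4,4),false),app(4,4))); no other remaining equation mentions W. Substituting into the earlier binding gives T := app(app(4,app(4,4)),app(s(1),app(app(app(4,4),false),app(4,4)))).
Delete trivial equation app(false,6) ≐ app(false,6).
MGU = { T ↦ app(app(4,app(4,4)),app(s(1),app(app(app(4,4),false),app(4,4)))), B ↦ app(4,4), Y2 ↦ app(app(4,4),false), U ↦ app(s(1),app(app(app(4,4),false),app(4,4))), W ↦ app(s(1),app(app(app(4,4),false),app(4,4))) }, so Y2 ↦ app(app(4,4),false).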